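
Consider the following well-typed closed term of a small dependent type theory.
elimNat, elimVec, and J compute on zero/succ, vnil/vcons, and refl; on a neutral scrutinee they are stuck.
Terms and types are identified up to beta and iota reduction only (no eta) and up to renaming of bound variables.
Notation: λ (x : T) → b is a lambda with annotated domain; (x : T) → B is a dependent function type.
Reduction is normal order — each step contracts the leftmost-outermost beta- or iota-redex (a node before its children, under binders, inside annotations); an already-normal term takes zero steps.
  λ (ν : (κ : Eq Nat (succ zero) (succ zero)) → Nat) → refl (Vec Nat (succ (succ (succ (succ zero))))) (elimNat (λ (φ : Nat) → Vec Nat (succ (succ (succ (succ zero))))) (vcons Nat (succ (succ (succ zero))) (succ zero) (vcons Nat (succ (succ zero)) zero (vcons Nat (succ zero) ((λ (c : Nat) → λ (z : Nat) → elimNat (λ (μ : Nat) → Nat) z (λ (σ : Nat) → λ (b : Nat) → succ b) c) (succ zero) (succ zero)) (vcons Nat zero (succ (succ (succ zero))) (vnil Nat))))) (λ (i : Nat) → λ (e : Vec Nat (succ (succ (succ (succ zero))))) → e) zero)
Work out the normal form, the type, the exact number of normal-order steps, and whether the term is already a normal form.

normal form:
  λ (ν : (κ : Eq Nat (succ zero) (succ zero)) → Nat) → refl (Vec Nat (succ (succ (succ (succ zero))))) (vcons Nat (succ (succ (succ zero))) (succ zero) (vcons Nat (succ (succ zero)) zero (vcons Nat (succ zero) (succ (succ zero)) (vcons Nat zero (succ (succ (succ zero))) (vnil Nat)))))
the term's type:
  (ν : (κ : Eq Nat (succ zero) (succ zero)) → Nat) → Eq (Vec Nat (succ (succ (succ (succ zero))))) (vcons Nat (succ (succ (succ zero))) (succ zero) (vcons Nat (succ (succ zero)) zero (vcons Nat (succ zero) (succ (succ zero)) (vcons Nat zero (succ (succ (succ zero))) (vnil Nat))))) (vcons Nat (succ (succ (succ zero))) (succ zero) (vcons Nat (succ (succ zero)) zero (vcons Nat (succ zero) (succ (succ zero)) (vcons Nat zero (succ (succ (succ zero))) (vnil Nat)))))
steps to reach normal form (normal order): 7
already normal: no
first contracted redex: an elimNat iota-redex


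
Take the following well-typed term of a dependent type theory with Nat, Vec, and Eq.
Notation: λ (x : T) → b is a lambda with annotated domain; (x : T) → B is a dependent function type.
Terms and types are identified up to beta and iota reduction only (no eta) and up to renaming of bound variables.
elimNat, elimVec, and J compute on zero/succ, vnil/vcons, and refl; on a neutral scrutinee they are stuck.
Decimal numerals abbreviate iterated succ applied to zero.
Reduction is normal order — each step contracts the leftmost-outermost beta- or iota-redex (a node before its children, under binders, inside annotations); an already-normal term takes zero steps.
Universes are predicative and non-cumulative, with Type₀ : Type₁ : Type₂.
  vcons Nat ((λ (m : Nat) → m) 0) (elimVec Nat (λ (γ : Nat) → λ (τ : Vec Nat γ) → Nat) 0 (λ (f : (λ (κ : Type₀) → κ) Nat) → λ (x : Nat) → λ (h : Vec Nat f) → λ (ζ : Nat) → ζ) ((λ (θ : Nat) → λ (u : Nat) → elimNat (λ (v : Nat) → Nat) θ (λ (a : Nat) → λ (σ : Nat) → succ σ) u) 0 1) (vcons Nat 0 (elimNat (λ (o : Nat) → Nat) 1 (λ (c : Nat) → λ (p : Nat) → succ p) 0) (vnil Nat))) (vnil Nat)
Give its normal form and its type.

resulting normal form:
  vcons Nat 0 0 (vnil Nat)
the term's type:
  Vec Nat 1


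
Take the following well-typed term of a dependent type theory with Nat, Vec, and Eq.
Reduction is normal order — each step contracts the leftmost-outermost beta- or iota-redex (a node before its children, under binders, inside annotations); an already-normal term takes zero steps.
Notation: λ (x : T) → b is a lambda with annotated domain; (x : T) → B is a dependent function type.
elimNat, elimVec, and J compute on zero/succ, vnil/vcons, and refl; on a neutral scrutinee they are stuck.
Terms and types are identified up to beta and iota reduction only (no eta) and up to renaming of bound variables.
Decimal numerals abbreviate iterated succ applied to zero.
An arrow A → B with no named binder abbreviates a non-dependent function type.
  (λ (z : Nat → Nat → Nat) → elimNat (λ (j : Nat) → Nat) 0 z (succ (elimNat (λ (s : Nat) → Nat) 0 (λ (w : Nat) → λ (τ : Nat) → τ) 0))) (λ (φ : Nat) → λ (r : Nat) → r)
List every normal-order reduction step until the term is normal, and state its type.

reduction (normal order):
  (λ (z : Nat → Nat → Nat) → elimNat (λ (j : Nat) → Nat) 0 z (succ (elimNat (λ (s : Nat) → Nat) 0 (λ (w : Nat) → λ (τ : Nat) → τ) 0))) (λ (φ : Nat) → λ (r : Nat) → r)
  ~> elimNat (λ (z : Nat) → Nat) 0 (λ (j : Nat) → λ (s : Nat) → s) (succ (elimNat (λ (w : Nat) → Nat) 0 (λ (τ : Nat) → λ (φ : Nat) → φ) 0))
  ~> (λ (z : Nat) → λ (j : Nat) → j) (elimNat (λ (s : Nat) → Nat) 0 (λ (w : Nat) → λ (τ : Nat) → τ) 0) (elimNat (λ (φ : Nat) → Nat) 0 (λ (r : Nat) → λ (l : Nat) → l) (elimNat (λ (β : Nat) → Nat) 0 (λ (k : Nat) → λ (κ : Nat) → κ) 0))
  ~> (λ (z : Nat) → z) (elimNat (λ (j : Nat) → Nat) 0 (λ (s : Nat) → λ (w : Nat) → w) (elimNat (λ (τ : Nat) → Nat) 0 (λ (φ : Nat) → λ (r : Nat) → r) 0))
  ~> elimNat (λ (z : Nat) → Nat) 0 (λ (j : Nat) → λ (s : Nat) → s) (elimNat (λ (w : Nat) → Nat) 0 (λ (τ : Nat) → λ (φ : Nat) → φ) 0)
  ~> elimNat (λ (z : Nat) → Nat) 0 (λ (j : Nat) → λ (s : Nat) → s) 0
  ~> 0
the term's type:
  Nat


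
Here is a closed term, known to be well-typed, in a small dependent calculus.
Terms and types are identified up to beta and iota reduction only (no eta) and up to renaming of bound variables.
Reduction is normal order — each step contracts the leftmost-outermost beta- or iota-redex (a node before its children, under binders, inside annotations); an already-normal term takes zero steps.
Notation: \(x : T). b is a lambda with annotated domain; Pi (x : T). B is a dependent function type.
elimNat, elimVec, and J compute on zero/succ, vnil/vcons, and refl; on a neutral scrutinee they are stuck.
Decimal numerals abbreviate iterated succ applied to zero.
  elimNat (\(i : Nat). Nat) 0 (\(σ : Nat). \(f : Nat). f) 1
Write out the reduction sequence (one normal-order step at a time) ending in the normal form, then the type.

normal-order reduction sequence:
  elimNat (\(i : Nat). Nat) 0 (\(σ : Nat). \(f : Nat). f) 1
  ~> (\(i : Nat). \(σ : Nat). σ) 0 (elimNat (\(f : Nat). Nat) 0 (\(α : Nat). \(θ : Nat). θ) 0)
  ~> (\(i : Nat). i) (elimNat (\(σ : Nat). Nat) 0 (\(f : Nat). \(α : Nat). α) 0)
  ~> elimNat (\(i : Nat). Nat) 0 (\(σ : Nat). \(f : Nat). f) 0
  ~> 0
type:
  Nat


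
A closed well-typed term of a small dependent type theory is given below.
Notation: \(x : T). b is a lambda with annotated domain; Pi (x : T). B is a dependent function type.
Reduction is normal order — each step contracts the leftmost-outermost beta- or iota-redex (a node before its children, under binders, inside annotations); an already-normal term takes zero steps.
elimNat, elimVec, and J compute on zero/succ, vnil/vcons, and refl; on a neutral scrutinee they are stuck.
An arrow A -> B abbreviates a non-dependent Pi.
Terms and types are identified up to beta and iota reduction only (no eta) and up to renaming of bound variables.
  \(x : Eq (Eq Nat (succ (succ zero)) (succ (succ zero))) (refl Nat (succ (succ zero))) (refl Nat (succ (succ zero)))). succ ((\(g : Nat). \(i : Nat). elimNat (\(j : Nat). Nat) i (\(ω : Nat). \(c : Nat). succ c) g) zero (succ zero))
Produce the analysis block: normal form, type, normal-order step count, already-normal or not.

normal form:
  \(x : Eq (Eq Nat (succ (succ zero)) (succ (succ zero))) (refl Nat (succ (succ zero))) (refl Nat (succ (succ zero)))). succ (succ zero)
type:
  Eq (Eq Nat (succ (succ zero)) (succ (succ zero))) (refl Nat (succ (succ zero))) (refl Nat (succ (succ zero))) -> Nat
reduction steps (normal order): 3
already normal: no
first contracted redex: a beta-redex


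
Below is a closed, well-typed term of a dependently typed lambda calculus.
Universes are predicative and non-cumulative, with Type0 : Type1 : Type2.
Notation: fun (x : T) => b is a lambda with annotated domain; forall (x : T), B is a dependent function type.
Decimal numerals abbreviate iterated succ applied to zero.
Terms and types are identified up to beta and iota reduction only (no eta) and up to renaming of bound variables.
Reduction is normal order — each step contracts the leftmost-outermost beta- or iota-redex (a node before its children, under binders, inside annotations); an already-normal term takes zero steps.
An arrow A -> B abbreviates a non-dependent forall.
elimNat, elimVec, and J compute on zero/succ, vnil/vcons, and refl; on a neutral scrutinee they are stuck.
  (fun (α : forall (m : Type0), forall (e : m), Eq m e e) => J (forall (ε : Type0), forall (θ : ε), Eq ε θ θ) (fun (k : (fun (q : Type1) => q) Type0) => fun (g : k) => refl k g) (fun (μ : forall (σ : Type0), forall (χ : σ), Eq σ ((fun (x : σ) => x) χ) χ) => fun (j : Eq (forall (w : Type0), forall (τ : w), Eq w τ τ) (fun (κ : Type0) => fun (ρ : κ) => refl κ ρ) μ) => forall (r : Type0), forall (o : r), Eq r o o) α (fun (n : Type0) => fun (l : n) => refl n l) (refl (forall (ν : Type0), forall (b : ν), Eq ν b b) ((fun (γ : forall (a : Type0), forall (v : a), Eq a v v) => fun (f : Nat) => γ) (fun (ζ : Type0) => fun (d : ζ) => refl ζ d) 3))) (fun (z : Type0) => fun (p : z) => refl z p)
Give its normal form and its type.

normal form:
  fun (α : Type0) => fun (m : α) => refl α m
the term's type:
  forall (α : Type0), forall (m : α), Eq α m m
observation: contracting a beta-redex first, the term normalizes in 2 steps.


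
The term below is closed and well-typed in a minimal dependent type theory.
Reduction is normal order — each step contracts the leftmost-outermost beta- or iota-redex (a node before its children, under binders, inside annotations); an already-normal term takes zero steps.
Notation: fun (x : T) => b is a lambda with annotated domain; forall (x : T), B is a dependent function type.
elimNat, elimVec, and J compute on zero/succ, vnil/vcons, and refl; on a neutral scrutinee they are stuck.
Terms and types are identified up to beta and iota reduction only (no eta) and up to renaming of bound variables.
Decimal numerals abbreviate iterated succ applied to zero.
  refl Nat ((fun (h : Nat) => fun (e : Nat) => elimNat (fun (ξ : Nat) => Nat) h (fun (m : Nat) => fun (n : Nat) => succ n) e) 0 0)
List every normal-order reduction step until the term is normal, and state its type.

normal-order reduction:
  refl Nat ((fun (h : Nat) => fun (e : Nat) => elimNat (fun (ξ : Nat) => Nat) h (fun (m : Nat) => fun (n : Nat) => succ n) e) 0 0)
  ~> refl Nat ((fun (h : Nat) => elimNat (fun (e : Nat) => Nat) 0 (fun (ξ : Nat) => fun (m : Nat) => succ m) h) 0)
  ~> refl Nat (elimNat (fun (h : Nat) => Nat) 0 (fun (e : Nat) => fun (ξ : Nat) => succ ξ) 0)
  ~> refl Nat 0
inferred type:
  Eq Nat 0 0


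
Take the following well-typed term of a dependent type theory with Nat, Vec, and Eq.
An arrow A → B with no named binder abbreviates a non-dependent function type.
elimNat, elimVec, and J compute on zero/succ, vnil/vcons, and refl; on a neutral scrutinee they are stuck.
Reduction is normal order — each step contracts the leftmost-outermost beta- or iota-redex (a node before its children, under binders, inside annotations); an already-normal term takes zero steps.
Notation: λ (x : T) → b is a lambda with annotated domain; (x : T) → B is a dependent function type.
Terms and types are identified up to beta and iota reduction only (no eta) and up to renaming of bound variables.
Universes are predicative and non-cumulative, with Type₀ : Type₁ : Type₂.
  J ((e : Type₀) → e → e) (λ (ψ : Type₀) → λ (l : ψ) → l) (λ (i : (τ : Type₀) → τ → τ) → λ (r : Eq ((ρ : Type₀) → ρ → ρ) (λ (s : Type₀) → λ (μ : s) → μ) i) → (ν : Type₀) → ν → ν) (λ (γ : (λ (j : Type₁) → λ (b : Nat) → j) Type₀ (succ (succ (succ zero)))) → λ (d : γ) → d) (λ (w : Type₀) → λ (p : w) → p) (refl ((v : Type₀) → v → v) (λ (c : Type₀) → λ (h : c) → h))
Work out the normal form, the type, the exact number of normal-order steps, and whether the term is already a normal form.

normal form:
  λ (e : Type₀) → λ (ψ : e) → ψ
type:
  (e : Type₀) → e → e
steps to reach normal form (normal order): 3
started in normal form: no
first contracted redex: a J iota-redex


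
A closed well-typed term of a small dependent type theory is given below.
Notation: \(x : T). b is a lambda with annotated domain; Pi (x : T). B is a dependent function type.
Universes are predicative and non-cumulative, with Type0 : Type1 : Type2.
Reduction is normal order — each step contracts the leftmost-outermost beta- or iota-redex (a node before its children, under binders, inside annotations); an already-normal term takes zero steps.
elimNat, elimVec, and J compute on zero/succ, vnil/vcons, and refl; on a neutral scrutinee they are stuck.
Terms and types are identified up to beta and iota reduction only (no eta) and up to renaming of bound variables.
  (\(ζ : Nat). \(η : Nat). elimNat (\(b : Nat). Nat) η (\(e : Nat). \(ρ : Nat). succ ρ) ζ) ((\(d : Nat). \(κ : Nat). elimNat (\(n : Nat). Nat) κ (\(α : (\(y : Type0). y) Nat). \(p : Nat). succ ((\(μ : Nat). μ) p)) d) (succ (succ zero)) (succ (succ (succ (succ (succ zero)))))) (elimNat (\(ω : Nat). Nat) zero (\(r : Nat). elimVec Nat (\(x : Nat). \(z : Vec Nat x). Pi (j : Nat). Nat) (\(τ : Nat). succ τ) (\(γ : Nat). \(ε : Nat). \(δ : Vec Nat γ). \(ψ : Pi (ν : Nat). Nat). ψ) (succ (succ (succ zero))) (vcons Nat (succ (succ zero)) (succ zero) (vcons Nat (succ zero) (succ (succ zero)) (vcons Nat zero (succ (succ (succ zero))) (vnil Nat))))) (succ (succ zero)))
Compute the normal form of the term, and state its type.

resulting normal form:
  succ (succ (succ (succ (succ (succ (succ (succ (succ zero))))))))
inferred type:
  Nat
observation: normalization takes exactly 74 steps under the normal-order strategy.


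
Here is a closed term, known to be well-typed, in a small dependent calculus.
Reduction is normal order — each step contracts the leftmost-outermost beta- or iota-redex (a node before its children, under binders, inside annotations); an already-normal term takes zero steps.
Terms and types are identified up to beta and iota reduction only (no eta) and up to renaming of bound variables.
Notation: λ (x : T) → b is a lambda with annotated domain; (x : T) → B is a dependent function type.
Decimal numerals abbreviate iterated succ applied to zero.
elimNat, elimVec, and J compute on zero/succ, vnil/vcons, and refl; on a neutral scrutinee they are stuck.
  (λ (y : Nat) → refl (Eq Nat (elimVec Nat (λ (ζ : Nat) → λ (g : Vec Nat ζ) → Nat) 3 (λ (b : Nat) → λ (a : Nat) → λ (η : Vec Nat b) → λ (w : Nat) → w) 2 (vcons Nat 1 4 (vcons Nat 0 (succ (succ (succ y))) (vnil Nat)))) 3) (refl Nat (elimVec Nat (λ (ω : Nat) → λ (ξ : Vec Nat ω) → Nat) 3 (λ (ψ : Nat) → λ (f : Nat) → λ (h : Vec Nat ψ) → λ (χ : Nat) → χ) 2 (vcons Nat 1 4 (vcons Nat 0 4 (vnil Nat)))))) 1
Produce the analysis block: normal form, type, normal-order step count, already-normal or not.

resulting normal form:
  refl (Eq Nat 3 3) (refl Nat 3)
the term's type:
  Eq (Eq Nat 3 3) (refl Nat 3) (refl Nat 3)
reduction steps (normal order): 23
started in normal form: no
first contracted redex: a beta-redex


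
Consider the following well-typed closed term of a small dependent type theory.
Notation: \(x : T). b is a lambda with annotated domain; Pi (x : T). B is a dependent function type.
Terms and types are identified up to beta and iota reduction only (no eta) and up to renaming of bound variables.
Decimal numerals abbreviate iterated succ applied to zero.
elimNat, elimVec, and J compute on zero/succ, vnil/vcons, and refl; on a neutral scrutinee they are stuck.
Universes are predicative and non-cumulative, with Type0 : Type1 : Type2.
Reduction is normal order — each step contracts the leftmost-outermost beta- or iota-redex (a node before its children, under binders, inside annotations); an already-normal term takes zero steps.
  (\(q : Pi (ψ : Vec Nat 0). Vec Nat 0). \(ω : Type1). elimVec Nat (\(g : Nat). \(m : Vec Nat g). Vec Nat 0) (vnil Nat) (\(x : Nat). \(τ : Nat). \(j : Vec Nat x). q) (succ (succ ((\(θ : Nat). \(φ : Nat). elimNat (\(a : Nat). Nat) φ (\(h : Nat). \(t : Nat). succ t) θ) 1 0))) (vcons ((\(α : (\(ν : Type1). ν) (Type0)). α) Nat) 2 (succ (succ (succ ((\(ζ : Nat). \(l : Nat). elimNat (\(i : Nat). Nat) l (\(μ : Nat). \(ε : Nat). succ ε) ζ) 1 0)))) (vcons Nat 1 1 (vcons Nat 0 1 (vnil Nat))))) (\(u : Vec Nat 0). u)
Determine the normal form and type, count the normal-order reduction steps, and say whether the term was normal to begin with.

normal form:
  \(q : Type1). vnil Nat
type:
  Pi (q : Type1). Vec Nat 0
normal-order step count: 17
already normal: no
first redex: a beta-redex


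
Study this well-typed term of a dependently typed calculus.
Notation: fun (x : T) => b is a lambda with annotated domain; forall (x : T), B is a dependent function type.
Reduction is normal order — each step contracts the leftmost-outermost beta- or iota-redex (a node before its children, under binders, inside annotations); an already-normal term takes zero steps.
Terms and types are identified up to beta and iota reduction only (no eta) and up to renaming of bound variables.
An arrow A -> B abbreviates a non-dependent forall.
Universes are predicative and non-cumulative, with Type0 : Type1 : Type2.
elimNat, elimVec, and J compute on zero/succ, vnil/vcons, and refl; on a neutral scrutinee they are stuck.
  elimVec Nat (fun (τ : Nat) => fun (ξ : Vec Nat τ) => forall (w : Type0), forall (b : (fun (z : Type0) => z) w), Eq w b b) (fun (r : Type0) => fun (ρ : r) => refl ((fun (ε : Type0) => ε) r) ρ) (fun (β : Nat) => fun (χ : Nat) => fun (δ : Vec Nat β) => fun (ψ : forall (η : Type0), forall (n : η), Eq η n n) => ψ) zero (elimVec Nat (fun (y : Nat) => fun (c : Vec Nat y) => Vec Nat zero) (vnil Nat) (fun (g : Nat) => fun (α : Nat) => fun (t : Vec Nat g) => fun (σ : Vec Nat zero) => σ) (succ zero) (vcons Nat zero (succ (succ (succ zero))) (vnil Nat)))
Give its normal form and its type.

reduced normal form:
  fun (τ : Type0) => fun (ξ : τ) => refl τ ξ
type:
  forall (τ : Type0), forall (ξ : τ), Eq τ ξ ξ


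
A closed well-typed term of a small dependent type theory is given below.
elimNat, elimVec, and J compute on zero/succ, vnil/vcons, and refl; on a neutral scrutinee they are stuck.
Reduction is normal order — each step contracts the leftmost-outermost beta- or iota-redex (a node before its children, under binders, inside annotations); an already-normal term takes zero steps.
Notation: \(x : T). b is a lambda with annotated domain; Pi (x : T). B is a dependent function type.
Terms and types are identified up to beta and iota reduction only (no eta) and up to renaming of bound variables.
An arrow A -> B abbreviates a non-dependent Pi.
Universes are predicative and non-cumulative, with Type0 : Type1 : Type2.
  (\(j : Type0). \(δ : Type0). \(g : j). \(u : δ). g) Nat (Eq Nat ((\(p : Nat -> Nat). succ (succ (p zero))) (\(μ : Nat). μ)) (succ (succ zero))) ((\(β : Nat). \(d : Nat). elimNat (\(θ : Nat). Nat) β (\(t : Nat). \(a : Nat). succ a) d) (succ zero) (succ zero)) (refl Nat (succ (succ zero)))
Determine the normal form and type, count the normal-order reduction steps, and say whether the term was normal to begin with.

resulting normal form:
  succ (succ zero)
type:
  Nat
steps to reach normal form (normal order): 10
term was already normal: no
first redex: a beta-redex


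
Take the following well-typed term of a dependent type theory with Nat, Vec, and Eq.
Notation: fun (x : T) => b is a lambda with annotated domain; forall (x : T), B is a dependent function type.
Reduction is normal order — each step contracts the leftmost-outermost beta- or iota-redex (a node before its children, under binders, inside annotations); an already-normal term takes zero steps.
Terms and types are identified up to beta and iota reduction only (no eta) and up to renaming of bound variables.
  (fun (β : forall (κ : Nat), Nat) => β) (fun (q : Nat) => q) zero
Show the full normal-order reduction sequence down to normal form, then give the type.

normal-order reduction:
  (fun (β : forall (κ : Nat), Nat) => β) (fun (q : Nat) => q) zero
  ~> (fun (β : Nat) => β) zero
  ~> zero
inferred type:
  Nat


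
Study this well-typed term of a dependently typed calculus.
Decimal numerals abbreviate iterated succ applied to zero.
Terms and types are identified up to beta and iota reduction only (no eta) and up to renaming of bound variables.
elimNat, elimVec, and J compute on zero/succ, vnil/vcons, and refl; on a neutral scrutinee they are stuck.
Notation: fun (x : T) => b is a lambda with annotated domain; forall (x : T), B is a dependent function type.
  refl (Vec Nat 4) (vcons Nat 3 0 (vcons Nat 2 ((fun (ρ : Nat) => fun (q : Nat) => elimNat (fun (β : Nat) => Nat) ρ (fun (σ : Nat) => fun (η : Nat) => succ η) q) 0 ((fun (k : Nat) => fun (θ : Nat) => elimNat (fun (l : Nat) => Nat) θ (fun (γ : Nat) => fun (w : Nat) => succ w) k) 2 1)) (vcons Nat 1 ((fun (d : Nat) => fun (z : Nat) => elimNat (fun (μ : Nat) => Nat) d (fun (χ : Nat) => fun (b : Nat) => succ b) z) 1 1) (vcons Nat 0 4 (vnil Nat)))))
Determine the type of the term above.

type:
  Eq (Vec Nat 4) (vcons Nat 3 0 (vcons Nat 2 3 (vcons Nat 1 2 (vcons Nat 0 4 (vnil Nat))))) (vcons Nat 3 0 (vcons Nat 2 3 (vcons Nat 1 2 (vcons Nat 0 4 (vnil Nat)))))


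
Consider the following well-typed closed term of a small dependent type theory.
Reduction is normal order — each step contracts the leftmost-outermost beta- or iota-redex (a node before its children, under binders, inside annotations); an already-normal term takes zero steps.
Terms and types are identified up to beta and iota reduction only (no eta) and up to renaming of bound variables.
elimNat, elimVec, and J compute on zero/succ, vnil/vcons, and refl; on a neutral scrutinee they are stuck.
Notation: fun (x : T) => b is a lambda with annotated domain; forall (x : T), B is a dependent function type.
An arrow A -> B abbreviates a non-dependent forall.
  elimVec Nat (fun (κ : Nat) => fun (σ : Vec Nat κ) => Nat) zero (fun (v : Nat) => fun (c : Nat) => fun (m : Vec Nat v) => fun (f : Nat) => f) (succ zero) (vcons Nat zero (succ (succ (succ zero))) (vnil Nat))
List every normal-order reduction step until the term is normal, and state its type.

normal-order reduction sequence:
  elimVec Nat (fun (κ : Nat) => fun (σ : Vec Nat κ) => Nat) zero (fun (v : Nat) => fun (c : Nat) => fun (m : Vec Nat v) => fun (f : Nat) => f) (succ zero) (vcons Nat zero (succ (succ (succ zero))) (vnil Nat))
  ~> (fun (κ : Nat) => fun (σ : Nat) => fun (v : Vec Nat κ) => fun (c : Nat) => c) zero (succ (succ (succ zero))) (vnil Nat) (elimVec Nat (fun (m : Nat) => fun (f : Vec Nat m) => Nat) zero (fun (a : Nat) => fun (ξ : Nat) => fun (q : Vec Nat a) => fun (χ : Nat) => χ) zero (vnil Nat))
  ~> (fun (κ : Nat) => fun (σ : Vec Nat zero) => fun (v : Nat) => v) (succ (succ (succ zero))) (vnil Nat) (elimVec Nat (fun (c : Nat) => fun (m : Vec Nat c) => Nat) zero (fun (f : Nat) => fun (a : Nat) => fun (ξ : Vec Nat f) => fun (q : Nat) => q) zero (vnil Nat))
  ~> (fun (κ : Vec Nat zero) => fun (σ : Nat) => σ) (vnil Nat) (elimVec Nat (fun (v : Nat) => fun (c : Vec Nat v) => Nat) zero (fun (m : Nat) => fun (f : Nat) => fun (a : Vec Nat m) => fun (ξ : Nat) => ξ) zero (vnil Nat))
  ~> (fun (κ : Nat) => κ) (elimVec Nat (fun (σ : Nat) => fun (v : Vec Nat σ) => Nat) zero (fun (c : Nat) => fun (m : Nat) => fun (f : Vec Nat c) => fun (a : Nat) => a) zero (vnil Nat))
  ~> elimVec Nat (fun (κ : Nat) => fun (σ : Vec Nat κ) => Nat) zero (fun (v : Nat) => fun (c : Nat) => fun (m : Vec Nat v) => fun (f : Nat) => f) zero (vnil Nat)
  ~> zero
the term's type:
  Nat


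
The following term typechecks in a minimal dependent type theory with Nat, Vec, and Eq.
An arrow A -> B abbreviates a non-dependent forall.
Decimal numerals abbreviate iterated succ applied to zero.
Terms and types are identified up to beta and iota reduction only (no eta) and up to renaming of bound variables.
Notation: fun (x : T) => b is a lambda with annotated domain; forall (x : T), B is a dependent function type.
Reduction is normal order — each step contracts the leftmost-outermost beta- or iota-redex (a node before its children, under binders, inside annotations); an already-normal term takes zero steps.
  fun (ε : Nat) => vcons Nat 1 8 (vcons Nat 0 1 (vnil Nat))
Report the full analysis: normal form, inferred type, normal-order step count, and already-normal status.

reduced normal form:
  fun (ε : Nat) => vcons Nat 1 8 (vcons Nat 0 1 (vnil Nat))
the term's type:
  Nat -> Vec Nat 2
reduction steps (normal order): 0
already normal: yes


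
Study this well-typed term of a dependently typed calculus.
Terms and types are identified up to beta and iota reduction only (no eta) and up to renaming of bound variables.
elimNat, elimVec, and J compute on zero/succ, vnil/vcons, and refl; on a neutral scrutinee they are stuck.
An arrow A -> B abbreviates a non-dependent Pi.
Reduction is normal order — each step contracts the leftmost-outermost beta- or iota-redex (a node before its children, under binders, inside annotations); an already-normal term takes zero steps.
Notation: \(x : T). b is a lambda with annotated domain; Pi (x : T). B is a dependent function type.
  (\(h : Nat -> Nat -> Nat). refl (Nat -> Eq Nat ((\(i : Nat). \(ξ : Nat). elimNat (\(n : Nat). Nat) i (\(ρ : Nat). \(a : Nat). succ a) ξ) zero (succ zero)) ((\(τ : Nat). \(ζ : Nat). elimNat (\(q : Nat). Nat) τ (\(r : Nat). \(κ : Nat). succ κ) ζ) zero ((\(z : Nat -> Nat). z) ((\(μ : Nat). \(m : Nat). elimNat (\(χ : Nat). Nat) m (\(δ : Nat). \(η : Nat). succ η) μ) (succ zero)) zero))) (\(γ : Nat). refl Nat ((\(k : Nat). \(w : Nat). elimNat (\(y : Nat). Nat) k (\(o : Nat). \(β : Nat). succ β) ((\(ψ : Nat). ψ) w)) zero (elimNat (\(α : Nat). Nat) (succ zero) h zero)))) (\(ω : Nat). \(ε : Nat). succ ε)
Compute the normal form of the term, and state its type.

reduced normal form:
  refl (Nat -> Eq Nat (succ zero) (succ zero)) (\(h : Nat). refl Nat (succ zero))
the term's type:
  Eq (Nat -> Eq Nat (succ zero) (succ zero)) (\(h : Nat). refl Nat (succ zero)) (\(i : Nat). refl Nat (succ zero))
observation: the term reaches its normal form after 28 normal-order steps.


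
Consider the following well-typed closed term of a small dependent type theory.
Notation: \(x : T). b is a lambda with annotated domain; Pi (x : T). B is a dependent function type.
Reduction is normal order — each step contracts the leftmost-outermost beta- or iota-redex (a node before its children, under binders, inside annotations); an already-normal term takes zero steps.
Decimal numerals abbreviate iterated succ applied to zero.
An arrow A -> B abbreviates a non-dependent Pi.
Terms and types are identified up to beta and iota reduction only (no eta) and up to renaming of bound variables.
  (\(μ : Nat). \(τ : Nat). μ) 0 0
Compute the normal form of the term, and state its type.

resulting normal form:
  0
inferred type:
  Nat


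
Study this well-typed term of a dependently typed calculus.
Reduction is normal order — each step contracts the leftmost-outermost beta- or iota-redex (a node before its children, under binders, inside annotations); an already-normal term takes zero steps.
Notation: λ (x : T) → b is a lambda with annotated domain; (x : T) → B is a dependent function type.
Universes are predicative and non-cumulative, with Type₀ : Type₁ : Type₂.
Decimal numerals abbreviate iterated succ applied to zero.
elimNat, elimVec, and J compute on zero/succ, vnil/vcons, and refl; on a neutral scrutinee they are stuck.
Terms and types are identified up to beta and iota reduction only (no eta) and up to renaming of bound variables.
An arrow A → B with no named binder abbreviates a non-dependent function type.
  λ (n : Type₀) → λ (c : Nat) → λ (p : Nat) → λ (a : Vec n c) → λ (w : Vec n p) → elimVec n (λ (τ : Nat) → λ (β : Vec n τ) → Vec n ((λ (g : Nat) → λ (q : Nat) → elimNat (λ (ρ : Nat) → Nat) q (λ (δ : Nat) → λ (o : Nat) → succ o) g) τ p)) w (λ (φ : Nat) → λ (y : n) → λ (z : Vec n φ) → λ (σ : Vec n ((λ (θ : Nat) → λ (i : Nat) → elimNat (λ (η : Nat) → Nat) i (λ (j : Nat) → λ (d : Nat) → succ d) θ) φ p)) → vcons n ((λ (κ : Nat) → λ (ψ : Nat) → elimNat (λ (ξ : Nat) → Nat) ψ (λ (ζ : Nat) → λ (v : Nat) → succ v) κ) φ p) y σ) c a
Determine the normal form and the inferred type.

resulting normal form:
  λ (n : Type₀) → λ (c : Nat) → λ (p : Nat) → λ (a : Vec n c) → λ (w : Vec n p) → elimVec n (λ (τ : Nat) → λ (β : Vec n τ) → Vec n (elimNat (λ (g : Nat) → Nat) p (λ (q : Nat) → λ (ρ : Nat) → succ ρ) τ)) w (λ (δ : Nat) → λ (o : n) → λ (φ : Vec n δ) → λ (y : Vec n (elimNat (λ (z : Nat) → Nat) p (λ (σ : Nat) → λ (θ : Nat) → succ θ) δ)) → vcons n (elimNat (λ (i : Nat) → Nat) p (λ (η : Nat) → λ (j : Nat) → succ j) δ) o y) c a
inferred type:
  (n : Type₀) → (c : Nat) → (p : Nat) → Vec n c → Vec n p → Vec n (elimNat (λ (a : Nat) → Nat) p (λ (w : Nat) → λ (τ : Nat) → succ τ) c)


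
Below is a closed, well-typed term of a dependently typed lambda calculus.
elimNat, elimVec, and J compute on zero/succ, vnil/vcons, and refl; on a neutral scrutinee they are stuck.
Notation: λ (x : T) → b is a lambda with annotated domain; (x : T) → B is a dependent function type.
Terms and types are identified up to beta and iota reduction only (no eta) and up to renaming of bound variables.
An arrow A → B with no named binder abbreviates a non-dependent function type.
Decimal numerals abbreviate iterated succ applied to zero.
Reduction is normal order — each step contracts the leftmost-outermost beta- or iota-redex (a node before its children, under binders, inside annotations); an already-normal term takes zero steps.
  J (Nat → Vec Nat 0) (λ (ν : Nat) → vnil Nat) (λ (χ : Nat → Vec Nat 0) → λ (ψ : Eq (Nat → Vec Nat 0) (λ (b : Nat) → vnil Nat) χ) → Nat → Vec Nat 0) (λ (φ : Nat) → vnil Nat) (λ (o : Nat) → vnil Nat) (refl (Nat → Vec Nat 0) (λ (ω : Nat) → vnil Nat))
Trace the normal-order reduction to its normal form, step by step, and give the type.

reduction (normal order):
  J (Nat → Vec Nat 0) (λ (ν : Nat) → vnil Nat) (λ (χ : Nat → Vec Nat 0) → λ (ψ : Eq (Nat → Vec Nat 0) (λ (b : Nat) → vnil Nat) χ) → Nat → Vec Nat 0) (λ (φ : Nat) → vnil Nat) (λ (o : Nat) → vnil Nat) (refl (Nat → Vec Nat 0) (λ (ω : Nat) → vnil Nat))
  ~> λ (ν : Nat) → vnil Nat
type:
  Nat → Vec Nat 0


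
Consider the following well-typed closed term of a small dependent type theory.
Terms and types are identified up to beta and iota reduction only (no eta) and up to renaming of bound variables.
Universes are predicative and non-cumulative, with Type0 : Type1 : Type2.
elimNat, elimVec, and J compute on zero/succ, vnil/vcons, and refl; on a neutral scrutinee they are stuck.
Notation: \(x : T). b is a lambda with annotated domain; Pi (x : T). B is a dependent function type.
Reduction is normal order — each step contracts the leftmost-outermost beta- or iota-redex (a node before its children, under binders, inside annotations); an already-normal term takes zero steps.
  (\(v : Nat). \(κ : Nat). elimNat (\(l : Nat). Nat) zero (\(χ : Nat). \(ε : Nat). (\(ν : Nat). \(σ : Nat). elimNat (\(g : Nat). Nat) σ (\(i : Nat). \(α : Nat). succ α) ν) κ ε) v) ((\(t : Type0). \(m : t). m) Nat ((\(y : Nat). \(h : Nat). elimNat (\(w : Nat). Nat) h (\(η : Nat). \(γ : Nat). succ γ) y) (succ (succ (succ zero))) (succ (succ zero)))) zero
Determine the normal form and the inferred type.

resulting normal form:
  zero
the term's type:
  Nat
observation: the term reaches its normal form after 35 normal-order steps.


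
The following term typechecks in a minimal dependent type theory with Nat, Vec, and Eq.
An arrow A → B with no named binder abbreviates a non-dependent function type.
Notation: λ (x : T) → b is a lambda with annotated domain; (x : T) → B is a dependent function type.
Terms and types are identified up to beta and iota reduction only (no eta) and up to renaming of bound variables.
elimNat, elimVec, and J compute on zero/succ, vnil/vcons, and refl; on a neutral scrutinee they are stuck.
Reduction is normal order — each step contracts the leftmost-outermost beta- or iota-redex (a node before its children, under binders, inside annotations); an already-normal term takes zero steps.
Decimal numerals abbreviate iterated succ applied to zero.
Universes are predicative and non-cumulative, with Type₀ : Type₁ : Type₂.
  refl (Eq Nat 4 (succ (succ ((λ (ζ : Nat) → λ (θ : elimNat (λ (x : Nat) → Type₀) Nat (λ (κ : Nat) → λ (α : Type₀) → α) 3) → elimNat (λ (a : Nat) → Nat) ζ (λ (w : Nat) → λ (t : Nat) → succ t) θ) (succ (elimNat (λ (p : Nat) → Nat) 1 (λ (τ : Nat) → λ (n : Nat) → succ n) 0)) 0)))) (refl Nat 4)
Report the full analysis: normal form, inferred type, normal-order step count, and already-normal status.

reduced normal form:
  refl (Eq Nat 4 4) (refl Nat 4)
inferred type:
  Eq (Eq Nat 4 4) (refl Nat 4) (refl Nat 4)
steps to reach normal form (normal order): 4
term was already normal: no
first contracted redex: a beta-redex


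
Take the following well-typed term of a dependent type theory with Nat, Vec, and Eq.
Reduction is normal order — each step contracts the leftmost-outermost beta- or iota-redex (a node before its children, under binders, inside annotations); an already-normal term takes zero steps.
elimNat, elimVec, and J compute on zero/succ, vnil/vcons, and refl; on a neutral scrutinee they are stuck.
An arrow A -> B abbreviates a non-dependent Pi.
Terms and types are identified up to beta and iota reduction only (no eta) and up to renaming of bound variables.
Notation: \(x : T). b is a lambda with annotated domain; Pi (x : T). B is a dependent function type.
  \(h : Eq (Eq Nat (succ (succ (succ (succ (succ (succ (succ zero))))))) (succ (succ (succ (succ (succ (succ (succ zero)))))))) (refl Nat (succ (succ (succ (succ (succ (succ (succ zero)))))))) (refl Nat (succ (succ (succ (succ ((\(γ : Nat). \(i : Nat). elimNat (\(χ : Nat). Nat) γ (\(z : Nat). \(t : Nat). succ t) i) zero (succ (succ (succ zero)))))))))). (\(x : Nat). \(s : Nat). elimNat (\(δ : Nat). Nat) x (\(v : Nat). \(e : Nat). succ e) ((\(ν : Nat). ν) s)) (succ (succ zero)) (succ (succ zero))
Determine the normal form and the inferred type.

normal form:
  \(h : Eq (Eq Nat (succ (succ (succ (succ (succ (succ (succ zero))))))) (succ (succ (succ (succ (succ (succ (succ zero)))))))) (refl Nat (succ (succ (succ (succ (succ (succ (succ zero)))))))) (refl Nat (succ (succ (succ (succ (succ (succ (succ zero))))))))). succ (succ (succ (succ zero)))
type:
  Eq (Eq Nat (succ (succ (succ (succ (succ (succ (succ zero))))))) (succ (succ (succ (succ (succ (succ (succ zero)))))))) (refl Nat (succ (succ (succ (succ (succ (succ (succ zero)))))))) (refl Nat (succ (succ (succ (succ (succ (succ (succ zero)))))))) -> Nat


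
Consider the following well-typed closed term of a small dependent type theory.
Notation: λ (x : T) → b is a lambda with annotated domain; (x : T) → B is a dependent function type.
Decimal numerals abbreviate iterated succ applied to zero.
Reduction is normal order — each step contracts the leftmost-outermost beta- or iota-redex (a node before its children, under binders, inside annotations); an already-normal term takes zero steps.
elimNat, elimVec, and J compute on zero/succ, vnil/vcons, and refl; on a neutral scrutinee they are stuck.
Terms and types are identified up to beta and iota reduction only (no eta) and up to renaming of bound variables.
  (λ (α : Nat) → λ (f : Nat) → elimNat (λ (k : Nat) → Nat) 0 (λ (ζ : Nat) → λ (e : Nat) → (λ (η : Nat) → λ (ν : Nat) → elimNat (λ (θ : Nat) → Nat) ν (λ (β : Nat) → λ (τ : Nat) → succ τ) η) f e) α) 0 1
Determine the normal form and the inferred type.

reduced normal form:
  0
the term's type:
  Nat
observation: 3 normal-order steps separate the term from its normal form.


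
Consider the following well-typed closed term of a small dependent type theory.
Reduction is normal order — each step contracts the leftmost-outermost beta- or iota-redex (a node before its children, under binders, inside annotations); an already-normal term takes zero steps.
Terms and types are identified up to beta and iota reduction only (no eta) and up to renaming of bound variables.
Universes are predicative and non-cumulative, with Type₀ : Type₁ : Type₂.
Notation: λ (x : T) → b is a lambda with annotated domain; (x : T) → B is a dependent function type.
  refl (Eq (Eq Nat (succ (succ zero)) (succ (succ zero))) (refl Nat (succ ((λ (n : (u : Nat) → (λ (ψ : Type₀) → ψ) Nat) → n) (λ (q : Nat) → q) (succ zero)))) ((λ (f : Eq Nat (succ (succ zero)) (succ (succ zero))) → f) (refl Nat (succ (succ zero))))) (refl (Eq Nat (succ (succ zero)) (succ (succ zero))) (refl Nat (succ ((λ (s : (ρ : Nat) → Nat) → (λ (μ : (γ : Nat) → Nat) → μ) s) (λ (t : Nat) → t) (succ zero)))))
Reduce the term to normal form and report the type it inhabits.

reduced normal form:
  refl (Eq (Eq Nat (succ (succ zero)) (succ (succ zero))) (refl Nat (succ (succ zero))) (refl Nat (succ (succ zero)))) (refl (Eq Nat (succ (succ zero)) (succ (succ zero))) (refl Nat (succ (succ zero))))
the term's type:
  Eq (Eq (Eq Nat (succ (succ zero)) (succ (succ zero))) (refl Nat (succ (succ zero))) (refl Nat (succ (succ zero)))) (refl (Eq Nat (succ (succ zero)) (succ (succ zero))) (refl Nat (succ (succ zero)))) (refl (Eq Nat (succ (succ zero)) (succ (succ zero))) (refl Nat (succ (succ zero))))
observation: contracting a beta-redex first, the term normalizes in 6 steps.


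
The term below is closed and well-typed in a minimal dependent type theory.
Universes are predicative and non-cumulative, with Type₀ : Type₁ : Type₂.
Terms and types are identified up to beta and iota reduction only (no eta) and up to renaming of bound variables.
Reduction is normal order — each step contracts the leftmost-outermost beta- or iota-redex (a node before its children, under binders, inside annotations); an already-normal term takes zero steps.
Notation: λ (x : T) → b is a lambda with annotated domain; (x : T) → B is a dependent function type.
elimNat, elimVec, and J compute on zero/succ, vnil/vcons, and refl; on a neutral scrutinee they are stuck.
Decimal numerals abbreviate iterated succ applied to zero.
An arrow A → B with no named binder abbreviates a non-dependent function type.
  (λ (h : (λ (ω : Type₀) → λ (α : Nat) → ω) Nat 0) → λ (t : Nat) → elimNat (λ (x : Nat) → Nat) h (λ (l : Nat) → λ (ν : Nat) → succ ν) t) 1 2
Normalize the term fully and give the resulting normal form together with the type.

resulting normal form:
  3
inferred type:
  Nat


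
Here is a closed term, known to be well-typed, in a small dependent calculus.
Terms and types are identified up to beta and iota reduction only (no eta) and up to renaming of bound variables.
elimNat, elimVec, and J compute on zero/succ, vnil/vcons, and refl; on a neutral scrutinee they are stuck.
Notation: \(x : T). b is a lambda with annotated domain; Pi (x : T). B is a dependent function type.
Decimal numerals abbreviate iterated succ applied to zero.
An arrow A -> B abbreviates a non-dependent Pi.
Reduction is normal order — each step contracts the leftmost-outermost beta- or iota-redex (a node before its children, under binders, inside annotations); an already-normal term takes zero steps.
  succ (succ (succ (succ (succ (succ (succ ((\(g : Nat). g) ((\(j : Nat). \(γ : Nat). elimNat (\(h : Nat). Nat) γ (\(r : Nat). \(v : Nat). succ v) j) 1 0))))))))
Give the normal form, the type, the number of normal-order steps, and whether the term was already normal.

normal form:
  8
inferred type:
  Nat
normal-order step count: 7
term was already normal: no
first contracted redex: a beta-redex
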